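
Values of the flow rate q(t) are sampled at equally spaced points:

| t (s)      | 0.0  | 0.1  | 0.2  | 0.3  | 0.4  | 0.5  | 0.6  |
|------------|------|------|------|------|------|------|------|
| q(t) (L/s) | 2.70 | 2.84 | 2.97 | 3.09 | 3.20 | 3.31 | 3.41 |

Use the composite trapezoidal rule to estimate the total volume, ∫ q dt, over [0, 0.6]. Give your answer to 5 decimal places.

1.84650

h = 0.1, n = 6.
(h/2)·[y₀ + 2y₁ + 2y₂ + 2y₃ + 2y₄ + 2y₅ + y₆] = 0.05·(36.93) = 1.84650.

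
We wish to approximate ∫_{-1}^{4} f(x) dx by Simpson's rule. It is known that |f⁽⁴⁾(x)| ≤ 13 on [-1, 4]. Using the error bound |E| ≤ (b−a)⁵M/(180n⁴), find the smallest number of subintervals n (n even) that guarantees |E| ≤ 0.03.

10

Need 40625/(180n⁴) ≤ 0.03.
n⁴ ≥ 40625/(180·0.03) = 7523.15 ⇒ n ≥ 9.3132, so the smallest even n is 10. (n must be even for Simpson's rule.)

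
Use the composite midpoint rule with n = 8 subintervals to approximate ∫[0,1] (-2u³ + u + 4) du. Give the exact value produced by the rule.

h = (1 − 0)/8 = 0.125.
Midpoints m₁,…,m₈ = 0.0625, 0.1875, 0.3125, 0.4375, 0.5625, 0.6875, 0.8125, 0.9375.
f(m₁)=4.06201171875, f(m₂)=4.17431640625, f(m₃)=4.25146484375, f(m₄)=4.27001953125, f(m₅)=4.20654296875, f(m₆)=4.03759765625, f(m₇)=3.73974609375, f(m₈)=3.28955078125.
h·[f(m₁) + f(m₂) + f(m₃) + f(m₄) + f(m₅) + f(m₆) + f(m₇) + f(m₈)] = 0.125·(32.03125) = 4.00390625.

4.00390625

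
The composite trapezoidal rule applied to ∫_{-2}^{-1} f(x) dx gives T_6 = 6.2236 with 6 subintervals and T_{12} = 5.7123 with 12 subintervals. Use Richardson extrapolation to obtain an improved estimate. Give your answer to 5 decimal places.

5.54187

R = (4·T_{12} − T_6) / 3 = (4·5.7123 − 6.2236)/3 = (16.6256)/3 = 5.54187.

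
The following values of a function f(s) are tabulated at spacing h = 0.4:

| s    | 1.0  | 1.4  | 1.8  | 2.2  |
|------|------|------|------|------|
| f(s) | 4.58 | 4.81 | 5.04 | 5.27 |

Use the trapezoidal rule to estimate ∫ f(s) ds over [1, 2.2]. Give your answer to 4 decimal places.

5.9100

h = 0.4, n = 3.
(h/2)·[y₀ + 2y₁ + 2y₂ + y₃] = 0.2·(29.55) = 5.9100.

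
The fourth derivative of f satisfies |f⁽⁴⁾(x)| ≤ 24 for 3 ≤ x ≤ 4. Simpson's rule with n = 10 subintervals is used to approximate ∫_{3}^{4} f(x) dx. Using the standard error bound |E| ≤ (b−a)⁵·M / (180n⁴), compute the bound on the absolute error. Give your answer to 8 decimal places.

|E| ≤ (1)⁵·24 / (180·10⁴) = 24/1800000 = 0.00001333.

0.00001333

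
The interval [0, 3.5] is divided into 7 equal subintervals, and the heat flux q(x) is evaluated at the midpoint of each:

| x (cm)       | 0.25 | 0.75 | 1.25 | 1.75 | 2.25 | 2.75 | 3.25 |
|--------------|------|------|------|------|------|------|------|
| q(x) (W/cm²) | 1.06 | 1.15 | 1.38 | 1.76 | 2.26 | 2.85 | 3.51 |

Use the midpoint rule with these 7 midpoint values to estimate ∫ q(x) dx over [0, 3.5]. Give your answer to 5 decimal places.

h = 0.5, n = 7.
h·[y(m₁) + y(m₂) + y(m₃) + y(m₄) + y(m₅) + y(m₆) + y(m₇)] = 0.5·(13.97) = 6.98500.

6.98500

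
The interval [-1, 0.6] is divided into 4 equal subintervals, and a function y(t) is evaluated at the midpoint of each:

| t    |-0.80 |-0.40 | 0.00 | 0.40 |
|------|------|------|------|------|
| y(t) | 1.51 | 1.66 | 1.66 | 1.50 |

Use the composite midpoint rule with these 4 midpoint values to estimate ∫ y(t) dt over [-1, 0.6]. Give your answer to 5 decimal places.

h = 0.4, n = 4.
h·[y(m₁) + y(m₂) + y(m₃) + y(m₄)] = 0.4·(6.33) = 2.53200.

2.53200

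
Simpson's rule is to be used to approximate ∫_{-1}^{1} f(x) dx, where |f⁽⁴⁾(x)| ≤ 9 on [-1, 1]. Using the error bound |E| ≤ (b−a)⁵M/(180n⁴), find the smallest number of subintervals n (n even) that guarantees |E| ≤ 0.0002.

Need 288/(180n⁴) ≤ 0.0002.
n⁴ ≥ 288/(180·0.0002) = 8000 ⇒ n ≥ 9.4574, so the smallest even n is 10. (n must be even for Simpson's rule.)

10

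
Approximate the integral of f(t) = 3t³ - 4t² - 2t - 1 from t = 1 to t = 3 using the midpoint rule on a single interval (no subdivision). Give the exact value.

6

M = (b−a)·f(2) = 2·(3) = 6.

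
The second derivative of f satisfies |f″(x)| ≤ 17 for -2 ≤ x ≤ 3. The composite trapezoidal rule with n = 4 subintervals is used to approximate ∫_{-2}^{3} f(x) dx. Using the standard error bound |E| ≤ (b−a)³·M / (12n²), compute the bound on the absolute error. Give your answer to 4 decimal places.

11.0677

|E| ≤ (5)³·17 / (12·4²) = 2125/192 = 11.0677.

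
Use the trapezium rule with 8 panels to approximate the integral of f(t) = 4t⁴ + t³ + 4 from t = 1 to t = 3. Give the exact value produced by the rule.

h = (3 − 1)/8 = 0.25.
Nodes t₀,…,t₈ = 1, 1.25, 1.5, 1.75, 2, 2.25, 2.5, 2.75, 3.
f(t) = 4t⁴ + t³ + 4: f₀=9, f₁=15.71875, f₂=27.625, f₃=46.875, f₄=76, f₅=117.90625, f₆=175.875, f₇=253.5625, f₈=355.
(h/2)·[f₀ + 2f₁ + 2f₂ + 2f₃ + 2f₄ + 2f₅ + 2f₆ + 2f₇ + f₈] = 0.125·(1791.125) = 223.890625.

223.890625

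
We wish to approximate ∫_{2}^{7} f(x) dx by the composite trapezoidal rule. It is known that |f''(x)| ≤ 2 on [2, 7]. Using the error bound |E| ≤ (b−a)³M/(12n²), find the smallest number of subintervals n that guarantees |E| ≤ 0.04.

Need 250/(12n²) ≤ 0.04.
n² ≥ 250/(12·0.04) = 520.833 ⇒ n ≥ 22.8218, so the smallest n is 23.

23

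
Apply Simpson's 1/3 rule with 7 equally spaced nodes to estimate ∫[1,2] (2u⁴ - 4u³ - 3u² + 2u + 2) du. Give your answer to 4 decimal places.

h = (2 − 1)/6 = 0.166667.
Nodes u₀,…,u₆ = 1, 1.166667, 1.333333, 1.5, 1.666667, 1.833333, 2.
f(u) = 2u⁴ - 4u³ - 3u² + 2u + 2: f₀=-1, f₁=-2.396605, f₂=-3.827160, f₃=-5.125, f₄=-6.086420, f₅=-6.470679, f₆=-6.
(h/3)·[f₀ + 4f₁ + 2f₂ + 4f₃ + 2f₄ + 4f₅ + f₆] = 0.055556·(-82.796296) = -4.5998.

-4.5998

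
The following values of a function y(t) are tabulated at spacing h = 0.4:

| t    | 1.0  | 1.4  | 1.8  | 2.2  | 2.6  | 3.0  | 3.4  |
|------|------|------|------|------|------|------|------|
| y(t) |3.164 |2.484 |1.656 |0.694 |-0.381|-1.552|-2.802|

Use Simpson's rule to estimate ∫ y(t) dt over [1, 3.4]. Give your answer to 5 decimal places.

1.25547

h = 0.4, n = 6.
(h/3)·[y₀ + 4y₁ + 2y₂ + 4y₃ + 2y₄ + 4y₅ + y₆] = 0.133333·(9.416) = 1.25547.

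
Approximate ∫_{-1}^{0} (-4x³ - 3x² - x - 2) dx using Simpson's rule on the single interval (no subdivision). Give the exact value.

S = (b−a)/6 · [f(-1) + 4f(-0.5) + f(0)] = 0.166667·[0 + 4·(-1.75) + (-2)] = -1.5.

-1.5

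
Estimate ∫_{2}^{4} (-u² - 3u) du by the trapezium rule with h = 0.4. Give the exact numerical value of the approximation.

h = (4 − 2)/5 = 0.4.
Nodes u₀,…,u₅ = 2, 2.4, 2.8, 3.2, 3.6, 4.
f(u) = -u² - 3u: f₀=-10, f₁=-12.96, f₂=-16.24, f₃=-19.84, f₄=-23.76, f₅=-28.
(h/2)·[f₀ + 2f₁ + 2f₂ + 2f₃ + 2f₄ + f₅] = 0.2·(-183.6) = -36.72.

-36.72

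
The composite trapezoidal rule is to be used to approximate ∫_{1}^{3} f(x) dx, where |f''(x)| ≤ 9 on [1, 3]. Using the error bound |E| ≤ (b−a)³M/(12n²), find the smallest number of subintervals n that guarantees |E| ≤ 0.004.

39

Need 72/(12n²) ≤ 0.004.
n² ≥ 72/(12·0.004) = 1500 ⇒ n ≥ 38.7298, so the smallest n is 39.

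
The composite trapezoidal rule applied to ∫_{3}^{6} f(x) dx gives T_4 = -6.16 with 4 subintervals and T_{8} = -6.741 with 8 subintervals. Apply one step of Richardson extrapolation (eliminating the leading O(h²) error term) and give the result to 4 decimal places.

R = (4·T_{8} − T_4) / 3 = (4·(-6.741) − (-6.16))/3 = (-20.804)/3 = -6.9347.

-6.9347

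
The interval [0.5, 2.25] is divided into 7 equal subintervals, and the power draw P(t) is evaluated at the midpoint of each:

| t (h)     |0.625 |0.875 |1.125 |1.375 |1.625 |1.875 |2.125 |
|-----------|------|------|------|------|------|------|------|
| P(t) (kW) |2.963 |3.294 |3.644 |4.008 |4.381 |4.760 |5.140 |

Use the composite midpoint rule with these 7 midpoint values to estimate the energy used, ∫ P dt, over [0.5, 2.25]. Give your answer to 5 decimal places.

7.04750

h = 0.25, n = 7.
h·[y(m₁) + y(m₂) + y(m₃) + y(m₄) + y(m₅) + y(m₆) + y(m₇)] = 0.25·(28.190) = 7.04750.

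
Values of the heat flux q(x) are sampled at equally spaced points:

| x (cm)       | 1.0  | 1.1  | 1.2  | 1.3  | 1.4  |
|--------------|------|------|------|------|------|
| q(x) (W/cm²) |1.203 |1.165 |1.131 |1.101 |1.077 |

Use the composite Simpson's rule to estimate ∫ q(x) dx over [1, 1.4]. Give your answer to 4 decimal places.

h = 0.1, n = 4.
(h/3)·[y₀ + 4y₁ + 2y₂ + 4y₃ + y₄] = 0.033333·(13.606) = 0.4535.

0.4535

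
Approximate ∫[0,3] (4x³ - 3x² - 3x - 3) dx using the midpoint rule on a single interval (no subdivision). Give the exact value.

-2.25

M = (b−a)·f(1.5) = 3·(-0.75) = -2.25.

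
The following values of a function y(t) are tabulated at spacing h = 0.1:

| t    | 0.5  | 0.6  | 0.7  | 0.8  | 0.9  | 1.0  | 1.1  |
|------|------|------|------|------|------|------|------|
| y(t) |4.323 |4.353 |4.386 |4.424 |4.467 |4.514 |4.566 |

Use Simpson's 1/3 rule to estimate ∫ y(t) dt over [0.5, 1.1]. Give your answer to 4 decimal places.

h = 0.1, n = 6.
(h/3)·[y₀ + 4y₁ + 2y₂ + 4y₃ + 2y₄ + 4y₅ + y₆] = 0.033333·(79.759) = 2.6586.

2.6586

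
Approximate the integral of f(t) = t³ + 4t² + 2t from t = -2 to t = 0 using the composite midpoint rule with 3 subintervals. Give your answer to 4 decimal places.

h = (0 − (-2))/3 = 0.666667.
Midpoints m₁,…,m₃ = -1.666667, -1, -0.333333.
f(m₁)=3.148148, f(m₂)=1, f(m₃)=-0.259259.
h·[f(m₁) + f(m₂) + f(m₃)] = 0.666667·(3.888889) = 2.5926.

2.5926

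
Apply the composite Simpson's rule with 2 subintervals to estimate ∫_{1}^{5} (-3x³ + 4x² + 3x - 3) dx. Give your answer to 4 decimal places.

-278.6667

h = (5 − 1)/2 = 2.
Nodes x₀,…,x₂ = 1, 3, 5.
f(x) = -3x³ + 4x² + 3x - 3: f₀=1, f₁=-39, f₂=-263.
(h/3)·[f₀ + 4f₁ + f₂] = 0.666667·(-418) = -278.6667.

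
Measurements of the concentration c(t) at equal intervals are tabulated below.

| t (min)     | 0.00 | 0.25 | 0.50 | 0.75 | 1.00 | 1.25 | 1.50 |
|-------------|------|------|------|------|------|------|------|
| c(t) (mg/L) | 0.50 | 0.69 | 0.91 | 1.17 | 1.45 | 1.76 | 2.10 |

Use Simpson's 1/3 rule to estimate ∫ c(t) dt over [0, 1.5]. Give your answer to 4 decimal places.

1.8167

h = 0.25, n = 6.
(h/3)·[y₀ + 4y₁ + 2y₂ + 4y₃ + 2y₄ + 4y₅ + y₆] = 0.083333·(21.80) = 1.8167.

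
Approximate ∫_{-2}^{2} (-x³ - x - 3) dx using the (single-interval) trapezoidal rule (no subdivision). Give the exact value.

-12

T = (b−a)/2 · [f(-2) + f(2)] = 2·[7 + (-13)] = -12.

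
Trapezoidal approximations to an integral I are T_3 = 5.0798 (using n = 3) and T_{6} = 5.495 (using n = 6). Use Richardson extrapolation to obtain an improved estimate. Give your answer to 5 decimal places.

5.63340

R = (4·T_{6} − T_3) / 3 = (4·5.495 − 5.0798)/3 = (16.9002)/3 = 5.63340.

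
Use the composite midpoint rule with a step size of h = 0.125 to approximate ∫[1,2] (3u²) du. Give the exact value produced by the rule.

6.99609375

h = (2 − 1)/8 = 0.125.
Midpoints m₁,…,m₈ = 1.0625, 1.1875, 1.3125, 1.4375, 1.5625, 1.6875, 1.8125, 1.9375.
f(m₁)=3.38671875, f(m₂)=4.23046875, f(m₃)=5.16796875, f(m₄)=6.19921875, f(m₅)=7.32421875, f(m₆)=8.54296875, f(m₇)=9.85546875, f(m₈)=11.26171875.
h·[f(m₁) + f(m₂) + f(m₃) + f(m₄) + f(m₅) + f(m₆) + f(m₇) + f(m₈)] = 0.125·(55.96875) = 6.99609375.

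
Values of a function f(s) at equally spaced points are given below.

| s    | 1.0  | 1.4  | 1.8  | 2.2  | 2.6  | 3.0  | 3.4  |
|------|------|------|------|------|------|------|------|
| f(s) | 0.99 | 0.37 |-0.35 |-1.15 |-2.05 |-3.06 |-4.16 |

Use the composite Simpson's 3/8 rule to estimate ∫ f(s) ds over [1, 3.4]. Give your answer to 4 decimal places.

h = 0.4, n = 6.
(3h/8)·[y₀ + 3y₁ + 3y₂ + 2y₃ + 3y₄ + 3y₅ + y₆] = 0.15·(-20.74) = -3.1110.

-3.1110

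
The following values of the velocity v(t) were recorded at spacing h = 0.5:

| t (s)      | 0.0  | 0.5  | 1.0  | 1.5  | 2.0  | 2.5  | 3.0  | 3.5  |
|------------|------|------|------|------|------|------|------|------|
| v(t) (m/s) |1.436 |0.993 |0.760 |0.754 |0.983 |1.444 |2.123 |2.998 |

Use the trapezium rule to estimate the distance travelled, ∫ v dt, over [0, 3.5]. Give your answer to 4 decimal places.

4.6370

h = 0.5, n = 7.
(h/2)·[y₀ + 2y₁ + 2y₂ + 2y₃ + 2y₄ + 2y₅ + 2y₆ + y₇] = 0.25·(18.548) = 4.6370.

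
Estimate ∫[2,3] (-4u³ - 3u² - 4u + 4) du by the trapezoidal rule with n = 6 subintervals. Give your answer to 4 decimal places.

h = (3 − 2)/6 = 0.166667.
Nodes u₀,…,u₆ = 2, 2.166667, 2.333333, 2.5, 2.666667, 2.833333, 3.
f(u) = -4u³ - 3u² - 4u + 4: f₀=-48, f₁=-59.435185, f₂=-72.481481, f₃=-87.25, f₄=-103.851852, f₅=-122.398148, f₆=-143.
(h/2)·[f₀ + 2f₁ + 2f₂ + 2f₃ + 2f₄ + 2f₅ + f₆] = 0.083333·(-1081.833333) = -90.1528.

-90.1528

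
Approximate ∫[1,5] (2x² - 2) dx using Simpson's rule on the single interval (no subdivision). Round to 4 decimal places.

74.6667

S = (b−a)/6 · [f(1) + 4f(3) + f(5)] = 0.666667·[0 + 4·16 + 48] = 74.6667.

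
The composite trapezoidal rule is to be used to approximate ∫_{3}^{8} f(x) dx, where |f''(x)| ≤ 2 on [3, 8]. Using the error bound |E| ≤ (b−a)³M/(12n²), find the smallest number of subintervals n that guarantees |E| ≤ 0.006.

Need 250/(12n²) ≤ 0.006.
n² ≥ 250/(12·0.006) = 3472.22 ⇒ n ≥ 58.9256, so the smallest n is 59.

59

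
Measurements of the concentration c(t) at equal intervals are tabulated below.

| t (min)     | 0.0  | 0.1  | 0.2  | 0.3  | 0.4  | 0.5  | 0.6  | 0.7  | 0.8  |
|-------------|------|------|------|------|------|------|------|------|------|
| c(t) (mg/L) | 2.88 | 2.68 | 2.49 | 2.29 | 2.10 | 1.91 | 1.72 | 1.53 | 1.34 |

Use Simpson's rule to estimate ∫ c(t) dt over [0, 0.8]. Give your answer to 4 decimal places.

1.6827

h = 0.1, n = 8.
(h/3)·[y₀ + 4y₁ + 2y₂ + 4y₃ + 2y₄ + 4y₅ + 2y₆ + 4y₇ + y₈] = 0.033333·(50.48) = 1.6827.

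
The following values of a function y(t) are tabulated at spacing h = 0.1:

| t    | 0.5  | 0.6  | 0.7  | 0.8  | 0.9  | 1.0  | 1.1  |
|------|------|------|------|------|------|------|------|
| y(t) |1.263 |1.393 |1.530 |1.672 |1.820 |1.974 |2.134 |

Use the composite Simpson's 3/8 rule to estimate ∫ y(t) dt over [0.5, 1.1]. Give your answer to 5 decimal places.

1.00845

h = 0.1, n = 6.
(3h/8)·[y₀ + 3y₁ + 3y₂ + 2y₃ + 3y₄ + 3y₅ + y₆] = 0.0375·(26.892) = 1.00845.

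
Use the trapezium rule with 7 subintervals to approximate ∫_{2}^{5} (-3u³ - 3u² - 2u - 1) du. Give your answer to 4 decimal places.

h = (5 − 2)/7 = 0.428571.
Nodes u₀,…,u₇ = 2, 2.428571, 2.857143, 3.285714, 3.714286, 4.142857, 4.571429, 5.
f(u) = -3u³ - 3u² - 2u - 1: f₀=-41, f₁=-66.521866, f₂=-101.174927, f₃=-146.376093, f₄=-203.542274, f₅=-274.090379, f₆=-359.437318, f₇=-461.
(h/2)·[f₀ + 2f₁ + 2f₂ + 2f₃ + 2f₄ + 2f₅ + 2f₆ + f₇] = 0.214286·(-2804.285714) = -600.9184.

-600.9184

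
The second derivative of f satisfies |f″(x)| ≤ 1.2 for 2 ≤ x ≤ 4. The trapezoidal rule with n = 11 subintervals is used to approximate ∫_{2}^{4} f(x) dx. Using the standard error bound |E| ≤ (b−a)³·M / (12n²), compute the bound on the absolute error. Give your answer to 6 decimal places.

|E| ≤ (2)³·1.2 / (12·11²) = 9.6/1452 = 0.006612.

0.006612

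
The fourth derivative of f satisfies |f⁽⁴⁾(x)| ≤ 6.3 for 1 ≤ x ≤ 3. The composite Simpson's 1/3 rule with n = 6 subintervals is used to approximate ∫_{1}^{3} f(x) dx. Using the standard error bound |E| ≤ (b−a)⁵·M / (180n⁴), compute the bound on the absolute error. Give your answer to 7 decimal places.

|E| ≤ (2)⁵·6.3 / (180·6⁴) = 201.6/233280 = 0.0008642.

0.0008642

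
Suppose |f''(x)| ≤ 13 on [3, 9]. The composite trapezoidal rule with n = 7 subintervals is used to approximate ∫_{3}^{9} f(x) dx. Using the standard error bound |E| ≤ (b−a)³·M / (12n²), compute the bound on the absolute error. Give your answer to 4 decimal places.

4.7755

|E| ≤ (6)³·13 / (12·7²) = 2808/588 = 4.7755.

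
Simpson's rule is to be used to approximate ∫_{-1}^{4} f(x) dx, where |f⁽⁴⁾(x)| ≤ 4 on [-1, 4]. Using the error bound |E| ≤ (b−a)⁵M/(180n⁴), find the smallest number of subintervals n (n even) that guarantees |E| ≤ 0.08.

Need 12500/(180n⁴) ≤ 0.08.
n⁴ ≥ 12500/(180·0.08) = 868.056 ⇒ n ≥ 5.4280, so the smallest even n is 6. (n must be even for Simpson's rule.)

6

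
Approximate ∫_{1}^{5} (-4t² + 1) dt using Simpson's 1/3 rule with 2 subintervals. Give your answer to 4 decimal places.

h = (5 − 1)/2 = 2.
Nodes t₀,…,t₂ = 1, 3, 5.
f(t) = -4t² + 1: f₀=-3, f₁=-35, f₂=-99.
(h/3)·[f₀ + 4f₁ + f₂] = 0.666667·(-242) = -161.3333.

-161.3333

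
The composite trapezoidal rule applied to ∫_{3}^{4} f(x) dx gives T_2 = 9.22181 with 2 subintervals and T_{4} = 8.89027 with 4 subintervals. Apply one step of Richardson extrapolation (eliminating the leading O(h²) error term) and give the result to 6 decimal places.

R = (4·T_{4} − T_2) / 3 = (4·8.89027 − 9.22181)/3 = (26.33927)/3 = 8.779757.

8.779757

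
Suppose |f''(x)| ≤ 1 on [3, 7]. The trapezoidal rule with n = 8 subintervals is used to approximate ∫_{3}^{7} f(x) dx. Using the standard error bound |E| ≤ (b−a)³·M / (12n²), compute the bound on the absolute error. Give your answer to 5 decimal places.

|E| ≤ (4)³·1 / (12·8²) = 64/768 = 0.08333.

0.08333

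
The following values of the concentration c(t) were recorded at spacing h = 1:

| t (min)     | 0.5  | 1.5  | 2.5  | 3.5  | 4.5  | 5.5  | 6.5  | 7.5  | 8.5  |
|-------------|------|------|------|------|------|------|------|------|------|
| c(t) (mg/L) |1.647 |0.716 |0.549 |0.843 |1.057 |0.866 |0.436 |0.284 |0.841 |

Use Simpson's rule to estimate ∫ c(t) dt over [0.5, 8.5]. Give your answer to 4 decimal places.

h = 1, n = 8.
(h/3)·[y₀ + 4y₁ + 2y₂ + 4y₃ + 2y₄ + 4y₅ + 2y₆ + 4y₇ + y₈] = 0.333333·(17.408) = 5.8027.

5.8027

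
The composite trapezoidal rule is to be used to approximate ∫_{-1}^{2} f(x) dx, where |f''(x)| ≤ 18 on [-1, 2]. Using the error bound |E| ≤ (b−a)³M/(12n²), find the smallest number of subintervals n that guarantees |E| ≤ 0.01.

Need 486/(12n²) ≤ 0.01.
n² ≥ 486/(12·0.01) = 4050 ⇒ n ≥ 63.6396, so the smallest n is 64.

64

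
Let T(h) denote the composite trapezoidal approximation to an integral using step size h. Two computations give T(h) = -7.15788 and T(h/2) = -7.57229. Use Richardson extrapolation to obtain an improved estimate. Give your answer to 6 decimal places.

R = (4·T(h/2) − T(h)) / 3 = (4·(-7.57229) − (-7.15788))/3 = (-23.13128)/3 = -7.710427.

-7.710427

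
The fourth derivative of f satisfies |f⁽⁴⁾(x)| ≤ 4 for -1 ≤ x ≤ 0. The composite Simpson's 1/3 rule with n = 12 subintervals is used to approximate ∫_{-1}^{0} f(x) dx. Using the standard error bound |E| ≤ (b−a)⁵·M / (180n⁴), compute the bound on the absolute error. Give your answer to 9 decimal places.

|E| ≤ (1)⁵·4 / (180·12⁴) = 4/3732480 = 0.000001072.

0.000001072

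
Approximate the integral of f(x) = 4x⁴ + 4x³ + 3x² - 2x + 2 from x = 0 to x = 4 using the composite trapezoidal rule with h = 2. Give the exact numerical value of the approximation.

1536

h = (4 − 0)/2 = 2.
Nodes x₀,…,x₂ = 0, 2, 4.
f(x) = 4x⁴ + 4x³ + 3x² - 2x + 2: f₀=2, f₁=106, f₂=1322.
(h/2)·[f₀ + 2f₁ + f₂] = 1·(1536) = 1536.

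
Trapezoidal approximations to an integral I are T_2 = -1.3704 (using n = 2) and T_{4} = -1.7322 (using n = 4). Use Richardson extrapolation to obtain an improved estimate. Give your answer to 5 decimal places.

R = (4·T_{4} − T_2) / 3 = (4·(-1.7322) − (-1.3704))/3 = (-5.5584)/3 = -1.85280.

-1.85280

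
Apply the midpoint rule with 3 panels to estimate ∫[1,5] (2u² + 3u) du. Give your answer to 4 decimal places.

h = (5 − 1)/3 = 1.333333.
Midpoints m₁,…,m₃ = 1.666667, 3, 4.333333.
f(m₁)=10.555556, f(m₂)=27, f(m₃)=50.555556.
h·[f(m₁) + f(m₂) + f(m₃)] = 1.333333·(88.111111) = 117.4815.

117.4815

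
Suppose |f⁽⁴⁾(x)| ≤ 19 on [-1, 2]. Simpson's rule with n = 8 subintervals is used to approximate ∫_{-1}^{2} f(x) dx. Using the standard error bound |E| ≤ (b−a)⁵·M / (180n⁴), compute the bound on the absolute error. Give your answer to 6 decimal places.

0.006262

|E| ≤ (3)⁵·19 / (180·8⁴) = 4617/737280 = 0.006262.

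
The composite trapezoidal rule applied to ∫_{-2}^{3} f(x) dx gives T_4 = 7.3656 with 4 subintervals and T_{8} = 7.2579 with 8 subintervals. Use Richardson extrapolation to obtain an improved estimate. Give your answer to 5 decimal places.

R = (4·T_{8} − T_4) / 3 = (4·7.2579 − 7.3656)/3 = (21.6660)/3 = 7.22200.

7.22200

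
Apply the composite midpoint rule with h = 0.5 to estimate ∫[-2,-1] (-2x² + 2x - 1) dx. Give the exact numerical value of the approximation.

-8.625

h = (-1 − (-2))/2 = 0.5.
Midpoints m₁,…,m₂ = -1.75, -1.25.
f(m₁)=-10.625, f(m₂)=-6.625.
h·[f(m₁) + f(m₂)] = 0.5·(-17.25) = -8.625.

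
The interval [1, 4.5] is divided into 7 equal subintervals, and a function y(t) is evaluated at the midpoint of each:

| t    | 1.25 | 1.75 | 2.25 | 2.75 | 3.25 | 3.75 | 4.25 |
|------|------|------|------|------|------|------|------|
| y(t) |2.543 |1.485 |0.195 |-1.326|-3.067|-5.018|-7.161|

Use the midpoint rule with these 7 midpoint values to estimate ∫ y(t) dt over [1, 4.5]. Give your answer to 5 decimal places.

h = 0.5, n = 7.
h·[y(m₁) + y(m₂) + y(m₃) + y(m₄) + y(m₅) + y(m₆) + y(m₇)] = 0.5·(-12.349) = -6.17450.

-6.17450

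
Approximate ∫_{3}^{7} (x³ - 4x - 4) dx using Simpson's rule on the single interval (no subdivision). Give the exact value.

484

S = (b−a)/6 · [f(3) + 4f(5) + f(7)] = 0.666667·[11 + 4·101 + 311] = 484.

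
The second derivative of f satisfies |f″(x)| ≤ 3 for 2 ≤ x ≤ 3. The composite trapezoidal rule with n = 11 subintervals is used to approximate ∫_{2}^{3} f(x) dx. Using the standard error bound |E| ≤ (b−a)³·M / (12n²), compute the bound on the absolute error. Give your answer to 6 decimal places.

0.002066

|E| ≤ (1)³·3 / (12·11²) = 3/1452 = 0.002066.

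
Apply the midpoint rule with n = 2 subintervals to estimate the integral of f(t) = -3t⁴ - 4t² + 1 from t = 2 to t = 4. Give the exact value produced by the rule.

-639.375

h = (4 − 2)/2 = 1.
Midpoints m₁,…,m₂ = 2.5, 3.5.
f(m₁)=-141.1875, f(m₂)=-498.1875.
h·[f(m₁) + f(m₂)] = 1·(-639.375) = -639.375.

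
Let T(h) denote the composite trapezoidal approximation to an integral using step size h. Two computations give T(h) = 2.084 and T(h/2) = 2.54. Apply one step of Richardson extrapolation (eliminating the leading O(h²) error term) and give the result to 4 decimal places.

R = (4·T(h/2) − T(h)) / 3 = (4·2.54 − 2.084)/3 = (8.076)/3 = 2.6920.

2.6920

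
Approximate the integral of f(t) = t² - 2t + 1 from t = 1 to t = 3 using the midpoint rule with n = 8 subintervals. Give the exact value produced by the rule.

h = (3 − 1)/8 = 0.25.
Midpoints m₁,…,m₈ = 1.125, 1.375, 1.625, 1.875, 2.125, 2.375, 2.625, 2.875.
f(m₁)=0.015625, f(m₂)=0.140625, f(m₃)=0.390625, f(m₄)=0.765625, f(m₅)=1.265625, f(m₆)=1.890625, f(m₇)=2.640625, f(m₈)=3.515625.
h·[f(m₁) + f(m₂) + f(m₃) + f(m₄) + f(m₅) + f(m₆) + f(m₇) + f(m₈)] = 0.25·(10.625) = 2.65625.

2.65625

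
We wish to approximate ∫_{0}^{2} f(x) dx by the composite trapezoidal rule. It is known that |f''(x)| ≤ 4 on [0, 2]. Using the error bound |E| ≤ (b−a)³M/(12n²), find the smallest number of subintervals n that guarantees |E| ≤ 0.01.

Need 32/(12n²) ≤ 0.01.
n² ≥ 32/(12·0.01) = 266.667 ⇒ n ≥ 16.3299, so the smallest n is 17.

17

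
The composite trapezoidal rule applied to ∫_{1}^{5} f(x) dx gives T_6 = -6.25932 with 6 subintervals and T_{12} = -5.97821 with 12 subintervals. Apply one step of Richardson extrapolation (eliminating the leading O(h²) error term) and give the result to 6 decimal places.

R = (4·T_{12} − T_6) / 3 = (4·(-5.97821) − (-6.25932))/3 = (-17.65352)/3 = -5.884507.

-5.884507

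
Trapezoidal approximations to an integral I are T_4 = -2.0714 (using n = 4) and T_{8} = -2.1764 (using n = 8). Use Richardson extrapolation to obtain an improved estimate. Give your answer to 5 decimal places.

R = (4·T_{8} − T_4) / 3 = (4·(-2.1764) − (-2.0714))/3 = (-6.6342)/3 = -2.21140.

-2.21140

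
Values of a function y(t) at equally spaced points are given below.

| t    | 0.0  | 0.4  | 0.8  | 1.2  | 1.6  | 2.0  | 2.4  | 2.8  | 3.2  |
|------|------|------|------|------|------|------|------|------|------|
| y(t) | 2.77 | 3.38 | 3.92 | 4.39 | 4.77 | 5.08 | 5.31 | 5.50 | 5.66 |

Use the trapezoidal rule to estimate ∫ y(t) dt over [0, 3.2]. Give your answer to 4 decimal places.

14.6260

h = 0.4, n = 8.
(h/2)·[y₀ + 2y₁ + 2y₂ + 2y₃ + 2y₄ + 2y₅ + 2y₆ + 2y₇ + y₈] = 0.2·(73.13) = 14.6260.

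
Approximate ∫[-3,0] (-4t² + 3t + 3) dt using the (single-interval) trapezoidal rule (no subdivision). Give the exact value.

-58.5

T = (b−a)/2 · [f(-3) + f(0)] = 1.5·[(-42) + 3] = -58.5.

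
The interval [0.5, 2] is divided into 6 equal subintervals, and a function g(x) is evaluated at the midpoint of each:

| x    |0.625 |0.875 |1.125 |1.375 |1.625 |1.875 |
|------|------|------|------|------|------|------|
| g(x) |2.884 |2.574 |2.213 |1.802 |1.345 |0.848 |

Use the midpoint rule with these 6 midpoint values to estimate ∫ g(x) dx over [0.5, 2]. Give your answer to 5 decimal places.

h = 0.25, n = 6.
h·[y(m₁) + y(m₂) + y(m₃) + y(m₄) + y(m₅) + y(m₆)] = 0.25·(11.666) = 2.91650.

2.91650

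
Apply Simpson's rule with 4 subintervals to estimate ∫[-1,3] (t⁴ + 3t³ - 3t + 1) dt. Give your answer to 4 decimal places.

h = (3 − (-1))/4 = 1.
Nodes t₀,…,t₄ = -1, 0, 1, 2, 3.
f(t) = t⁴ + 3t³ - 3t + 1: f₀=2, f₁=1, f₂=2, f₃=35, f₄=154.
(h/3)·[f₀ + 4f₁ + 2f₂ + 4f₃ + f₄] = 0.333333·(304) = 101.3333.

101.3333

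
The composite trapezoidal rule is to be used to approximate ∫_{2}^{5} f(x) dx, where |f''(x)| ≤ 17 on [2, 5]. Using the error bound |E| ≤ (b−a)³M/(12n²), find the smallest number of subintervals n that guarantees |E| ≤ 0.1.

20

Need 459/(12n²) ≤ 0.1.
n² ≥ 459/(12·0.1) = 382.5 ⇒ n ≥ 19.5576, so the smallest n is 20.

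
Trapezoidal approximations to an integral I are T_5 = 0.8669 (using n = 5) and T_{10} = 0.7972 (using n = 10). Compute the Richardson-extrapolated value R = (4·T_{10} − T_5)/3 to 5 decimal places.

0.77397

R = (4·T_{10} − T_5) / 3 = (4·0.7972 − 0.8669)/3 = (2.3219)/3 = 0.77397.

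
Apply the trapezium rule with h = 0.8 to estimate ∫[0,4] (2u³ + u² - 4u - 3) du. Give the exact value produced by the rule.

h = (4 − 0)/5 = 0.8.
Nodes u₀,…,u₅ = 0, 0.8, 1.6, 2.4, 3.2, 4.
f(u) = 2u³ + u² - 4u - 3: f₀=-3, f₁=-4.536, f₂=1.352, f₃=20.808, f₄=59.976, f₅=125.
(h/2)·[f₀ + 2f₁ + 2f₂ + 2f₃ + 2f₄ + f₅] = 0.4·(277.2) = 110.88.

110.88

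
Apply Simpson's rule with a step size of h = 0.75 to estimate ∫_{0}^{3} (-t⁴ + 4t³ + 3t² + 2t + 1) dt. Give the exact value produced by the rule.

71.2734375

h = (3 − 0)/4 = 0.75.
Nodes t₀,…,t₄ = 0, 0.75, 1.5, 2.25, 3.
f(t) = -t⁴ + 4t³ + 3t² + 2t + 1: f₀=1, f₁=5.55859375, f₂=19.1875, f₃=40.62109375, f₄=61.
(h/3)·[f₀ + 4f₁ + 2f₂ + 4f₃ + f₄] = 0.25·(285.09375) = 71.2734375.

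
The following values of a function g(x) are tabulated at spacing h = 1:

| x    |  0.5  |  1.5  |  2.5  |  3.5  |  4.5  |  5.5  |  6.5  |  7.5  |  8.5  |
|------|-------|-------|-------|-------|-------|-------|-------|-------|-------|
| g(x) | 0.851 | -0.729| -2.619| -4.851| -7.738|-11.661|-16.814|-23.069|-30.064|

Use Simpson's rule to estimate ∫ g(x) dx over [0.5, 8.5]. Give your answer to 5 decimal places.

h = 1, n = 8.
(h/3)·[y₀ + 4y₁ + 2y₂ + 4y₃ + 2y₄ + 4y₅ + 2y₆ + 4y₇ + y₈] = 0.333333·(-244.795) = -81.59833.

-81.59833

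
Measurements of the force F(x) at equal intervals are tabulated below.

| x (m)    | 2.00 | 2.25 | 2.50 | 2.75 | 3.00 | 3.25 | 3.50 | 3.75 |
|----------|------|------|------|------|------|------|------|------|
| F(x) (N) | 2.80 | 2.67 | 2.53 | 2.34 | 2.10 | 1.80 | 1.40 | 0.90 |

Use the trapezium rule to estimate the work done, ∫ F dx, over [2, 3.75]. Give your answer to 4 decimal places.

3.6725

h = 0.25, n = 7.
(h/2)·[y₀ + 2y₁ + 2y₂ + 2y₃ + 2y₄ + 2y₅ + 2y₆ + y₇] = 0.125·(29.38) = 3.6725.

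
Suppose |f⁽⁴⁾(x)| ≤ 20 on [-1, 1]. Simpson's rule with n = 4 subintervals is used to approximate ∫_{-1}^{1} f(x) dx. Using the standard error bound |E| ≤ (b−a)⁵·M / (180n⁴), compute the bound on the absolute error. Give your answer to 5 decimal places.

|E| ≤ (2)⁵·20 / (180·4⁴) = 640/46080 = 0.01389.

0.01389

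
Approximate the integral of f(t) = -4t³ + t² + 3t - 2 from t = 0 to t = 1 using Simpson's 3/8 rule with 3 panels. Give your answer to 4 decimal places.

h = (1 − 0)/3 = 0.333333.
Nodes t₀,…,t₃ = 0, 0.333333, 0.666667, 1.
f(t) = -4t³ + t² + 3t - 2: f₀=-2, f₁=-1.037037, f₂=-0.740741, f₃=-2.
(3h/8)·[f₀ + 3f₁ + 3f₂ + f₃] = 0.125·(-9.333333) = -1.1667.

-1.1667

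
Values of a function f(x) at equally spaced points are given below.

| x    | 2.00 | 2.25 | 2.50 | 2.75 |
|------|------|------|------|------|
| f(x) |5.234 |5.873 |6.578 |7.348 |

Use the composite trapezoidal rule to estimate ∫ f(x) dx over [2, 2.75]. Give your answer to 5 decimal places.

4.68550

h = 0.25, n = 3.
(h/2)·[y₀ + 2y₁ + 2y₂ + y₃] = 0.125·(37.484) = 4.68550.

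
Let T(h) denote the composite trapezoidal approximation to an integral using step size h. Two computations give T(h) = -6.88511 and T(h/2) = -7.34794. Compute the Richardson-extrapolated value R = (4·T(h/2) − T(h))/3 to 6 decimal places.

-7.502217

R = (4·T(h/2) − T(h)) / 3 = (4·(-7.34794) − (-6.88511))/3 = (-22.50665)/3 = -7.502217.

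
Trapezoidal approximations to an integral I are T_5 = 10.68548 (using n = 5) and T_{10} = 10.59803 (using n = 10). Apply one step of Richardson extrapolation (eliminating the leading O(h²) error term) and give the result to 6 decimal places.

10.568880

R = (4·T_{10} − T_5) / 3 = (4·10.59803 − 10.68548)/3 = (31.70664)/3 = 10.568880.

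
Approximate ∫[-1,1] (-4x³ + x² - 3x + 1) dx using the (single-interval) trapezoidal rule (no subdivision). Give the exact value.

4

T = (b−a)/2 · [f(-1) + f(1)] = 1·[9 + (-5)] = 4.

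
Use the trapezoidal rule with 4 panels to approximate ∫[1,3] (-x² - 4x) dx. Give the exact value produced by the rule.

-24.75

h = (3 − 1)/4 = 0.5.
Nodes x₀,…,x₄ = 1, 1.5, 2, 2.5, 3.
f(x) = -x² - 4x: f₀=-5, f₁=-8.25, f₂=-12, f₃=-16.25, f₄=-21.
(h/2)·[f₀ + 2f₁ + 2f₂ + 2f₃ + f₄] = 0.25·(-99) = -24.75.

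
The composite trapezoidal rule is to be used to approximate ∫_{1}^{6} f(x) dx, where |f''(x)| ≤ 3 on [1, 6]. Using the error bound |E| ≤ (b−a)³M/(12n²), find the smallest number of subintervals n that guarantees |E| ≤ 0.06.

23

Need 375/(12n²) ≤ 0.06.
n² ≥ 375/(12·0.06) = 520.833 ⇒ n ≥ 22.8218, so the smallest n is 23.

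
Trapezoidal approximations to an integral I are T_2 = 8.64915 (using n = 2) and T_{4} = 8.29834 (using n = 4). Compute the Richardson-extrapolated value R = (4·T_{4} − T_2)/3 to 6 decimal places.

8.181403

R = (4·T_{4} − T_2) / 3 = (4·8.29834 − 8.64915)/3 = (24.54421)/3 = 8.181403.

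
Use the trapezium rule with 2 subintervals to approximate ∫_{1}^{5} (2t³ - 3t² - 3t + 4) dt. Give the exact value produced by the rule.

208

h = (5 − 1)/2 = 2.
Nodes t₀,…,t₂ = 1, 3, 5.
f(t) = 2t³ - 3t² - 3t + 4: f₀=0, f₁=22, f₂=164.
(h/2)·[f₀ + 2f₁ + f₂] = 1·(208) = 208.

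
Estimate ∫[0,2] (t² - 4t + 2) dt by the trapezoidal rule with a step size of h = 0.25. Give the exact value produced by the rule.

-1.3125

h = (2 − 0)/8 = 0.25.
Nodes t₀,…,t₈ = 0, 0.25, 0.5, 0.75, 1, 1.25, 1.5, 1.75, 2.
f(t) = t² - 4t + 2: f₀=2, f₁=1.0625, f₂=0.25, f₃=-0.4375, f₄=-1, f₅=-1.4375, f₆=-1.75, f₇=-1.9375, f₈=-2.
(h/2)·[f₀ + 2f₁ + 2f₂ + 2f₃ + 2f₄ + 2f₅ + 2f₆ + 2f₇ + f₈] = 0.125·(-10.5) = -1.3125.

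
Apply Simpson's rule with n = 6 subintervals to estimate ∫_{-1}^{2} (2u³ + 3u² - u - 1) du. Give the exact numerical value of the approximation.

12

h = (2 − (-1))/6 = 0.5.
Nodes u₀,…,u₆ = -1, -0.5, 0, 0.5, 1, 1.5, 2.
f(u) = 2u³ + 3u² - u - 1: f₀=1, f₁=0, f₂=-1, f₃=-0.5, f₄=3, f₅=11, f₆=25.
(h/3)·[f₀ + 4f₁ + 2f₂ + 4f₃ + 2f₄ + 4f₅ + f₆] = 0.166667·(72) = 12.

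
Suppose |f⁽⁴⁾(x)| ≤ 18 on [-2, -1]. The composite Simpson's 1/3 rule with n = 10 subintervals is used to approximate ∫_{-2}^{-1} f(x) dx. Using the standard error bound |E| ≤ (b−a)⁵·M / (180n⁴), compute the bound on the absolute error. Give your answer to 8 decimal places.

|E| ≤ (1)⁵·18 / (180·10⁴) = 18/1800000 = 0.00001000.

0.00001000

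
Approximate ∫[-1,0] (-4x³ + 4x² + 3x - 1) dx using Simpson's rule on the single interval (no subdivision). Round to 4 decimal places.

S = (b−a)/6 · [f(-1) + 4f(-0.5) + f(0)] = 0.166667·[4 + 4·(-1) + (-1)] = -0.1667.

-0.1667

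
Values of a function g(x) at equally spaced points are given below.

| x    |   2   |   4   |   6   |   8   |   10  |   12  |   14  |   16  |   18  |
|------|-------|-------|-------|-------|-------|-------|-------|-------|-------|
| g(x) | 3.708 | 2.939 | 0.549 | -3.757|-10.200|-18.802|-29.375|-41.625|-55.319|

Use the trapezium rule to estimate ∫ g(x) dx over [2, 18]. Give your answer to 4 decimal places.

-252.1530

h = 2, n = 8.
(h/2)·[y₀ + 2y₁ + 2y₂ + 2y₃ + 2y₄ + 2y₅ + 2y₆ + 2y₇ + y₈] = 1·(-252.153) = -252.1530.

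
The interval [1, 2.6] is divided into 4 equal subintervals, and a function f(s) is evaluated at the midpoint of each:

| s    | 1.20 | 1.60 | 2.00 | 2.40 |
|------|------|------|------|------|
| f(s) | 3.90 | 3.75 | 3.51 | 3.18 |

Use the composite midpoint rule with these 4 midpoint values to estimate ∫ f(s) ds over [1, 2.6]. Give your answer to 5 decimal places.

5.73600

h = 0.4, n = 4.
h·[y(m₁) + y(m₂) + y(m₃) + y(m₄)] = 0.4·(14.34) = 5.73600.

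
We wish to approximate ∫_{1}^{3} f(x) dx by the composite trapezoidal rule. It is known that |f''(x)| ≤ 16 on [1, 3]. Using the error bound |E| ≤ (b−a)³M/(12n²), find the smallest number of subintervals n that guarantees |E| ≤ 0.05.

15

Need 128/(12n²) ≤ 0.05.
n² ≥ 128/(12·0.05) = 213.333 ⇒ n ≥ 14.6059, so the smallest n is 15.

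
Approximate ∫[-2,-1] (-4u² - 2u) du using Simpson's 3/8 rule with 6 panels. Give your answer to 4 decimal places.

h = (-1 − (-2))/6 = 0.166667.
Nodes u₀,…,u₆ = -2, -1.833333, -1.666667, -1.5, -1.333333, -1.166667, -1.
f(u) = -4u² - 2u: f₀=-12, f₁=-9.777778, f₂=-7.777778, f₃=-6, f₄=-4.444444, f₅=-3.111111, f₆=-2.
(3h/8)·[f₀ + 3f₁ + 3f₂ + 2f₃ + 3f₄ + 3f₅ + f₆] = 0.0625·(-101.333333) = -6.3333.

-6.3333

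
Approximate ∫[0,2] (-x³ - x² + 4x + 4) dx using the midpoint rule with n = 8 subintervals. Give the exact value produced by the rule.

9.375

h = (2 − 0)/8 = 0.25.
Midpoints m₁,…,m₈ = 0.125, 0.375, 0.625, 0.875, 1.125, 1.375, 1.625, 1.875.
f(m₁)=4.482421875, f(m₂)=5.306640625, f(m₃)=5.865234375, f(m₄)=6.064453125, f(m₅)=5.810546875, f(m₆)=5.009765625, f(m₇)=3.568359375, f(m₈)=1.392578125.
h·[f(m₁) + f(m₂) + f(m₃) + f(m₄) + f(m₅) + f(m₆) + f(m₇) + f(m₈)] = 0.25·(37.5) = 9.375.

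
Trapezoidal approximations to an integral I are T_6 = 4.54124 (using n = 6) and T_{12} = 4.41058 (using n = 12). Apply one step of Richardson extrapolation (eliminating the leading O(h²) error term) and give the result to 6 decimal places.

4.367027

R = (4·T_{12} − T_6) / 3 = (4·4.41058 − 4.54124)/3 = (13.10108)/3 = 4.367027.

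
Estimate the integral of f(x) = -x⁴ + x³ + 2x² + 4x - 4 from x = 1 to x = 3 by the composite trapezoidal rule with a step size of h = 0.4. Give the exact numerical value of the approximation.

-4.02496

h = (3 − 1)/5 = 0.4.
Nodes x₀,…,x₅ = 1, 1.4, 1.8, 2.2, 2.6, 3.
f(x) = -x⁴ + x³ + 2x² + 4x - 4: f₀=2, f₁=4.4224, f₂=5.0144, f₃=1.7024, f₄=-8.2016, f₅=-28.
(h/2)·[f₀ + 2f₁ + 2f₂ + 2f₃ + 2f₄ + f₅] = 0.2·(-20.1248) = -4.02496.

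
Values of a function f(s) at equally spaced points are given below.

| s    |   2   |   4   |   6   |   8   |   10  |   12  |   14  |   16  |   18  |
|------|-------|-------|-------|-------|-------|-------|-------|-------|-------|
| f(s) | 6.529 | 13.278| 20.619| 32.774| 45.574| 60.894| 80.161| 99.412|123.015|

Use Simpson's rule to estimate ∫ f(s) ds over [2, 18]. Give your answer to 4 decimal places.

831.7893

h = 2, n = 8.
(h/3)·[y₀ + 4y₁ + 2y₂ + 4y₃ + 2y₄ + 4y₅ + 2y₆ + 4y₇ + y₈] = 0.666667·(1247.684) = 831.7893.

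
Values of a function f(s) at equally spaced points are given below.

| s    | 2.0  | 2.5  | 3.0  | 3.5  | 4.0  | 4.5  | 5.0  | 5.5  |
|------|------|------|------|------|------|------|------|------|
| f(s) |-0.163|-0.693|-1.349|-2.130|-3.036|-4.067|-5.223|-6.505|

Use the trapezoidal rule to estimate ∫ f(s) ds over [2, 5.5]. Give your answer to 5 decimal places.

-9.91600

h = 0.5, n = 7.
(h/2)·[y₀ + 2y₁ + 2y₂ + 2y₃ + 2y₄ + 2y₅ + 2y₆ + y₇] = 0.25·(-39.664) = -9.91600.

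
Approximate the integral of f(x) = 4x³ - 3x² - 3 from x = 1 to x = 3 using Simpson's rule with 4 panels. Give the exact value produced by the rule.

h = (3 − 1)/4 = 0.5.
Nodes x₀,…,x₄ = 1, 1.5, 2, 2.5, 3.
f(x) = 4x³ - 3x² - 3: f₀=-2, f₁=3.75, f₂=17, f₃=40.75, f₄=78.
(h/3)·[f₀ + 4f₁ + 2f₂ + 4f₃ + f₄] = 0.166667·(288) = 48.

48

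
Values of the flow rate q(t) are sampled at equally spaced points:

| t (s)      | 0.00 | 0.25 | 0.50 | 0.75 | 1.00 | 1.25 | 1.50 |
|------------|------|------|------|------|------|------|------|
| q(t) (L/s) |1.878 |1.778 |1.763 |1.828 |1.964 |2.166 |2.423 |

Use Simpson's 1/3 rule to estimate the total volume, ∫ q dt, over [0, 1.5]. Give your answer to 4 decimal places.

2.9036

h = 0.25, n = 6.
(h/3)·[y₀ + 4y₁ + 2y₂ + 4y₃ + 2y₄ + 4y₅ + y₆] = 0.083333·(34.843) = 2.9036.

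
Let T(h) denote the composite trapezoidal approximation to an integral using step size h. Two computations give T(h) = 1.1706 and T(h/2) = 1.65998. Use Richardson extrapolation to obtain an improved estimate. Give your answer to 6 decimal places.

1.823107

R = (4·T(h/2) − T(h)) / 3 = (4·1.65998 − 1.1706)/3 = (5.46932)/3 = 1.823107.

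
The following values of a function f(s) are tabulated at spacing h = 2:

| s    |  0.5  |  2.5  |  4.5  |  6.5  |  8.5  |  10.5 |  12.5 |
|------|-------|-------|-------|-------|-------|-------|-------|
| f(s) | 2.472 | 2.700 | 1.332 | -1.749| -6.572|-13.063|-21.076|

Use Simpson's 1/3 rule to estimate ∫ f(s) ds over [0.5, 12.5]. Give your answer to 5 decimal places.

h = 2, n = 6.
(h/3)·[y₀ + 4y₁ + 2y₂ + 4y₃ + 2y₄ + 4y₅ + y₆] = 0.666667·(-77.532) = -51.68800.

-51.68800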